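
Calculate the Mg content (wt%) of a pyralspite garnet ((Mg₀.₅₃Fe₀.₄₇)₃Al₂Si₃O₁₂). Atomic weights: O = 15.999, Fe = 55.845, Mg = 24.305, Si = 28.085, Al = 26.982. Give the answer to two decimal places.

M((Mg₀.₅₃Fe₀.₄₇)₃Al₂Si₃O₁₂) = 447.593 g/mol.
Mg contributes 1.59 × 24.305 = 38.645 g per mole.
38.645/447.593 = 0.0863 → 8.63%.

8.63 wt%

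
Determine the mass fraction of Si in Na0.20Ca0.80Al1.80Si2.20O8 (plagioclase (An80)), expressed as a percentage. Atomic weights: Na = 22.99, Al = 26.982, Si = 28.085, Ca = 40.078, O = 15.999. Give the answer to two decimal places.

M(Na0.20Ca0.80Al1.80Si2.20O8) = 275.007 g/mol.
Si contributes 2.20 × 28.085 = 61.787 g per mole.
61.787/275.007 = 0.2247 → 22.47%.

22.47 wt%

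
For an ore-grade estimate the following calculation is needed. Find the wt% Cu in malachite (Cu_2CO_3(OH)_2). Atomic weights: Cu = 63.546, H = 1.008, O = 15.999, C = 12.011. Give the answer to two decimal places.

57.48 wt%

Formula mass = 2×63.546 + 1×12.011 + 5×15.999 + 2×1.008 = 221.114 g/mol, of which 127.092 g is Cu.
So Cu makes up 127.092/221.114 = 0.5748 of the mass, i.e. 57.48%.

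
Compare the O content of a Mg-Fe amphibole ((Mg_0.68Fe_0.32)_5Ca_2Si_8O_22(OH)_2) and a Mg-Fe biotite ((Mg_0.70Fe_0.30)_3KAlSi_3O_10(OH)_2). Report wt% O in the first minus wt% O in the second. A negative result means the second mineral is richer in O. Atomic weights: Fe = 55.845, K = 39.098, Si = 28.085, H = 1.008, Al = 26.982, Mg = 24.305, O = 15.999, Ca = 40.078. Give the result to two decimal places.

1.42 percentage points

O in (Mg_0.68Fe_0.32)_5Ca_2Si_8O_22(OH)_2: molar mass 862.817 g/mol; 24×15.999 = 383.976 g → 44.50 wt%.
O in (Mg_0.70Fe_0.30)_3KAlSi_3O_10(OH)_2: molar mass 445.640 g/mol; 12×15.999 = 191.988 g → 43.08 wt%.
Difference = 44.50 − 43.08 = 1.42 percentage points.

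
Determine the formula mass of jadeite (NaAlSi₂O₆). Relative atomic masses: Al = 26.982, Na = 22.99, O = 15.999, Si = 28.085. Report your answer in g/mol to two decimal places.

202.14 g/mol

The formula mass is the sum 1·22.99 + 1·26.982 + 2·28.085 + 6·15.999.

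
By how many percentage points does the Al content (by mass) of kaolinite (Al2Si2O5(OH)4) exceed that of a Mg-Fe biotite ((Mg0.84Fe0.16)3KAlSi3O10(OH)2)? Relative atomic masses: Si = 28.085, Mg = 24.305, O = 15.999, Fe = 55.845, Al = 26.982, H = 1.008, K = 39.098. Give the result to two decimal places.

First mineral: 53.964 g Al in 258.157 g formula = 20.90 wt% Al.
Second mineral: 26.982 g Al in 432.393 g formula = 6.24 wt% Al.
20.90% − 6.24% gives a difference of 14.66 percentage points.

14.66 percentage points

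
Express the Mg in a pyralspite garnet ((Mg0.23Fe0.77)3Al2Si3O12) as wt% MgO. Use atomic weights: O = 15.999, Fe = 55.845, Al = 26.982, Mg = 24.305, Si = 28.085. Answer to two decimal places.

5.84 wt%

Formula mass = 475.979 g/mol.
0.69 Mg → 0.6900 mol MgO per formula unit; M(MgO) = 40.304, so MgO mass = 27.810 g.
27.810/475.979 × 100 = 5.84 wt%.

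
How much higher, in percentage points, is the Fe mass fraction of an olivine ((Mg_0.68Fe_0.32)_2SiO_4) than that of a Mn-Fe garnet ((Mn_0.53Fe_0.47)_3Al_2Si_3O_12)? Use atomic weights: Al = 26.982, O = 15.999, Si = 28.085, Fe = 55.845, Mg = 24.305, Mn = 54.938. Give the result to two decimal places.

Fe in (Mg_0.68Fe_0.32)_2SiO_4: molar mass 160.877 g/mol; 0.64×55.845 = 35.741 g → 22.22 wt%.
Fe in (Mn_0.53Fe_0.47)_3Al_2Si_3O_12: molar mass 496.300 g/mol; 1.41×55.845 = 78.741 g → 15.87 wt%.
Difference = 22.22 − 15.87 = 6.35 percentage points.

6.35 percentage points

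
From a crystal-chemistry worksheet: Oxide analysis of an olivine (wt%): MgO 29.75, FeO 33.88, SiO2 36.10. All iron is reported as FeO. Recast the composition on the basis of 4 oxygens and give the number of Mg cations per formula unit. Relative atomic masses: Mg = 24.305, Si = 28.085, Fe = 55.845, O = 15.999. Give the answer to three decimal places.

1.224 Mg apfu

29.75 wt% MgO ÷ 40.304 g/mol = 0.73814 mol, giving 0.73814 Mg and 0.73814 O.
33.88 wt% FeO ÷ 71.844 g/mol = 0.47158 mol, giving 0.47158 Fe and 0.47158 O.
36.10 wt% SiO2 ÷ 60.083 g/mol = 0.60084 mol, giving 0.60084 Si and 1.20168 O.
Oxygen sums to 2.41140; scaling by 4/2.41140 = 1.65879 puts the formula on 4 O.
Mg: 0.73814 × 1.65879 = 1.224 atoms per formula unit.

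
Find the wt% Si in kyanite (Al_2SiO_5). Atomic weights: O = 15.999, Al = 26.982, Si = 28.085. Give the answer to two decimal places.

Formula mass = 2*26.982 + 1*28.085 + 5*15.999 = 162.044 g/mol, of which 28.085 g is Si.
So Si makes up 28.085/162.044 = 0.1733 of the mass, i.e. 17.33%.

17.33 weight percent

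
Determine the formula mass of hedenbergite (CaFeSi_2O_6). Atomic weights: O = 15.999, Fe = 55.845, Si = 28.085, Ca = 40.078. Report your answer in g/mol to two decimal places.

The formula mass is the sum 1·40.078 + 1·55.845 + 2·28.085 + 6·15.999.

248.09 g/mol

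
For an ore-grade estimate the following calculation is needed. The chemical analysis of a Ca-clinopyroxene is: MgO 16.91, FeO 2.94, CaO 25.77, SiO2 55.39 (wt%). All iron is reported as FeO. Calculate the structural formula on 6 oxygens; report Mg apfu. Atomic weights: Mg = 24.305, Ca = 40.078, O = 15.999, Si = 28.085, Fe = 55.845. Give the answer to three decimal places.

MgO (M=40.304): mol = 0.41956; Mg = 0.41956, O = 0.41956.
FeO (M=71.844): mol = 0.04092; Fe = 0.04092, O = 0.04092.
CaO (M=56.077): mol = 0.45955; Ca = 0.45955, O = 0.45955.
SiO2 (M=60.083): mol = 0.92189; Si = 0.92189, O = 1.84378.
ΣO = 2.76381; factor = 6/ΣO = 2.17092.
Mg apfu = 0.41956 × 2.17092 = 0.911.

0.911 Mg apfu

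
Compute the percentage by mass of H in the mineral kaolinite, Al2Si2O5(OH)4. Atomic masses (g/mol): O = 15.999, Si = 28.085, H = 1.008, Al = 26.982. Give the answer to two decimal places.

M(Al2Si2O5(OH)4) = 258.157 g/mol.
H contributes 4 × 1.008 = 4.032 g per mole.
4.032/258.157 = 0.0156 → 1.56%.

1.56 mass %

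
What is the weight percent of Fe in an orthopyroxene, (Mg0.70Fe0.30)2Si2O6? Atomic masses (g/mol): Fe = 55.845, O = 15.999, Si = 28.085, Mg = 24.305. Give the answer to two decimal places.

Formula mass = 1.40×24.305 + 0.60×55.845 + 2×28.085 + 6×15.999 = 219.698 g/mol, of which 33.507 g is Fe.
So Fe makes up 33.507/219.698 = 0.1525 of the mass, i.e. 15.25%.

15.25 mass %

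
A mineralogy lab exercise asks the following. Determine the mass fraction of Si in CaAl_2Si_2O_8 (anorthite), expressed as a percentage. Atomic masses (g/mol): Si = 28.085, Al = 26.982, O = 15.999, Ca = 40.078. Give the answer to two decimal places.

Formula mass = 1*40.078 + 2*26.982 + 2*28.085 + 8*15.999 = 278.204 g/mol, of which 56.170 g is Si.
So Si makes up 56.170/278.204 = 0.2019 of the mass, i.e. 20.19%.

20.19 mass %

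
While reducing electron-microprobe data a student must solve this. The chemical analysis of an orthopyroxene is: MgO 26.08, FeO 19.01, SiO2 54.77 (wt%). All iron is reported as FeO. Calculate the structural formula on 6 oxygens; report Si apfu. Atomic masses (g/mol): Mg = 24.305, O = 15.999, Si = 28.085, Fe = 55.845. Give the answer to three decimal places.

2.000 Si apfu

MgO: 26.08/40.304 = 0.64708 mol → 0.64708 mol Mg, 0.64708 mol O.
FeO: 19.01/71.844 = 0.26460 mol → 0.26460 mol Fe, 0.26460 mol O.
SiO2: 54.77/60.083 = 0.91157 mol → 0.91157 mol Si, 1.82314 mol O.
Total oxygen = 2.73482 mol. Normalization factor = 6/2.73482 = 2.19393.
Si per 6 O = 0.91157 × 2.19393 = 2.000.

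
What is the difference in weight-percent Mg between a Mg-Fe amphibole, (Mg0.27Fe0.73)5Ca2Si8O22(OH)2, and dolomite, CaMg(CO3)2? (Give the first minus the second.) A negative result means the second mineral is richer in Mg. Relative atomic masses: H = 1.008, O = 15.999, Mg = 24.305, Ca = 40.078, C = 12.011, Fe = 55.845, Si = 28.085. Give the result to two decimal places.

-9.64 percentage points

First mineral: 32.812 g Mg in 927.474 g formula = 3.54 wt% Mg.
Second mineral: 24.305 g Mg in 184.399 g formula = 13.18 wt% Mg.
3.54% − 13.18% gives a difference of -9.64 percentage points.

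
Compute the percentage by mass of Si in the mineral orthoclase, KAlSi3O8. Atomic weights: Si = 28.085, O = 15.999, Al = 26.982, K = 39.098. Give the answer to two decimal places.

Molar mass of KAlSi3O8: 1*39.098 + 1*26.982 + 3*28.085 + 8*15.999 = 278.327 g/mol.
Mass of Si per formula unit: 3 × 28.085 = 84.255 g.
Weight fraction Si = 84.255 / 278.327 = 0.3027.

30.27 wt%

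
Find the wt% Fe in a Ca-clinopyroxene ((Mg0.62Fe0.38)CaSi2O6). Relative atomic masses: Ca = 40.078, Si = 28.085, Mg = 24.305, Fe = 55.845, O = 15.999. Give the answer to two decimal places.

9.29 weight percent

Molar mass of (Mg0.62Fe0.38)CaSi2O6: 0.62·24.305 + 0.38·55.845 + 1·40.078 + 2·28.085 + 6·15.999 = 228.532 g/mol.
Mass of Fe per formula unit: 0.38 × 55.845 = 21.221 g.
Weight fraction Fe = 21.221 / 228.532 = 0.0929.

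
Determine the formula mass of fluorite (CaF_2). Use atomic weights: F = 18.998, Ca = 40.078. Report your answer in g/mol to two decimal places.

M = 1·40.078 + 2·18.998

78.07 g/mol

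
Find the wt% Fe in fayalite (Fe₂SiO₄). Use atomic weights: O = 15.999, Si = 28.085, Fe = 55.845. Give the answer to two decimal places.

54.81 mass %

Molar mass of Fe₂SiO₄: 2*55.845 + 1*28.085 + 4*15.999 = 203.771 g/mol.
Mass of Fe per formula unit: 2 × 55.845 = 111.690 g.
Weight fraction Fe = 111.690 / 203.771 = 0.5481.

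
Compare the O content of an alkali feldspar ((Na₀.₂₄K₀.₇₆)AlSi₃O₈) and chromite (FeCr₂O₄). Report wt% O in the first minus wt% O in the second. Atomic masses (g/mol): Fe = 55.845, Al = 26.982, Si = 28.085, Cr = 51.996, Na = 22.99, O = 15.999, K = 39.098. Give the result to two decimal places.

First mineral: 127.992 g O in 274.461 g formula = 46.63 wt% O.
Second mineral: 63.996 g O in 223.833 g formula = 28.59 wt% O.
46.63% − 28.59% gives a difference of 18.04 percentage points.

18.04 percentage points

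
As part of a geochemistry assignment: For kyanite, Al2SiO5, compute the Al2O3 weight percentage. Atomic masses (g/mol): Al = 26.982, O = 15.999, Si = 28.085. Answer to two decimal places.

M(Al2SiO5) = 162.044 g/mol; M(Al2O3) = 101.961 g/mol.
Moles Al2O3 per formula unit = 2 Al ÷ 2 = 1.0000.
Al2O3 fraction = (1.0000 × 101.961) / 162.044 = 101.961/162.044 = 0.6292.

62.92 wt%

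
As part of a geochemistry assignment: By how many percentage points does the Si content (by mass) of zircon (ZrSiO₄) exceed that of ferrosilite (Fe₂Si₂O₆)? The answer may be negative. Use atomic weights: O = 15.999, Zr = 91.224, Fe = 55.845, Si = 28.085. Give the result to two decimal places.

First mineral: 28.085 g Si in 183.305 g formula = 15.32 wt% Si.
Second mineral: 56.170 g Si in 263.854 g formula = 21.29 wt% Si.
15.32% − 21.29% gives a difference of -5.97 percentage points.

-5.97 percentage points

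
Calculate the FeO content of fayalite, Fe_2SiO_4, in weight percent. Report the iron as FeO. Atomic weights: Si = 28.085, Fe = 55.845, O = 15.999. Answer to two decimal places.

Molar mass of Fe_2SiO_4 = 2×55.845 + 1×28.085 + 4×15.999 = 203.771 g/mol.
Each formula unit contains 2 Fe, equivalent to 2/1 = 2.0000 mol FeO.
M(FeO) = 1×55.845 + 1×15.999 = 71.844 g/mol.
Mass of FeO per formula unit = 2.0000 × 71.844 = 143.688 g.
FeO wt% = 143.688 / 203.771 × 100 = 70.51%.

70.51 wt%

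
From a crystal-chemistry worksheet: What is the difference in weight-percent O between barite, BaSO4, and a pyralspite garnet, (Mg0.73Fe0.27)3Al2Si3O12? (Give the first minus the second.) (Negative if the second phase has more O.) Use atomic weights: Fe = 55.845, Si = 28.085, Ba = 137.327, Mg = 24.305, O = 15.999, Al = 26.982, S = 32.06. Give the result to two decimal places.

M(BaSO4) = 233.383 g/mol, so wt% O = 63.996/233.383 × 100 = 27.42%.
M((Mg0.73Fe0.27)3Al2Si3O12) = 428.669 g/mol, so wt% O = 191.988/428.669 × 100 = 44.79%.
27.42 − 44.79 = -17.37 pp.

-17.37 percentage points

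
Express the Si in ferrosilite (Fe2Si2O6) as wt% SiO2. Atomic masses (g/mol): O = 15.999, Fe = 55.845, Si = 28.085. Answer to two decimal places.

45.54 wt%

M(Fe2Si2O6) = 263.854 g/mol; M(SiO2) = 60.083 g/mol.
Moles SiO2 per formula unit = 2 Si ÷ 1 = 2.0000.
SiO2 fraction = (2.0000 × 60.083) / 263.854 = 120.166/263.854 = 0.4554.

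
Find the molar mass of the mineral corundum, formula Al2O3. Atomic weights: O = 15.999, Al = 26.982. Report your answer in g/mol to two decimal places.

M = 2·26.982 + 3·15.999

101.96 g/mol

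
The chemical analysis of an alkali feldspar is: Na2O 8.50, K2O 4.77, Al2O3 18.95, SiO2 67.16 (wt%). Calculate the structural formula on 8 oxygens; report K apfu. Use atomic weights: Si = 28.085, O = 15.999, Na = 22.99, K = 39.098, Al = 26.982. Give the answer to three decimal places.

Na2O (M=61.979): mol = 0.13714; Na = 0.27428, O = 0.13714.
K2O (M=94.195): mol = 0.05064; K = 0.10128, O = 0.05064.
Al2O3 (M=101.961): mol = 0.18586; Al = 0.37172, O = 0.55758.
SiO2 (M=60.083): mol = 1.11779; Si = 1.11779, O = 2.23558.
ΣO = 2.98094; factor = 8/ΣO = 2.68372.
K apfu = 0.10128 × 2.68372 = 0.272.

0.272 K apfu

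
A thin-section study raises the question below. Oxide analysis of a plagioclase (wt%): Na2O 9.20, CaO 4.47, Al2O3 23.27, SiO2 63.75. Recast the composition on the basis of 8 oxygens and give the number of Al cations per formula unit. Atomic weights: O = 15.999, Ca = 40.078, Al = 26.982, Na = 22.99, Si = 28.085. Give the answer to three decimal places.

1.203 Al apfu

Na2O: 9.20/61.979 = 0.14844 mol → 0.29688 mol Na, 0.14844 mol O.
CaO: 4.47/56.077 = 0.07971 mol → 0.07971 mol Ca, 0.07971 mol O.
Al2O3: 23.27/101.961 = 0.22822 mol → 0.45644 mol Al, 0.68466 mol O.
SiO2: 63.75/60.083 = 1.06103 mol → 1.06103 mol Si, 2.12206 mol O.
Total oxygen = 3.03487 mol. Normalization factor = 8/3.03487 = 2.63603.
Al per 8 O = 0.45644 × 2.63603 = 1.203.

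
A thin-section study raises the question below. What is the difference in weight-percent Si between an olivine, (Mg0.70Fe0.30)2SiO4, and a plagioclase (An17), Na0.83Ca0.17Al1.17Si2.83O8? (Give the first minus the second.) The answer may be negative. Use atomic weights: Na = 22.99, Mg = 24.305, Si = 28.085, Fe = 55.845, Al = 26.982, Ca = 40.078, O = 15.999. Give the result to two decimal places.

-12.40 percentage points

M((Mg0.70Fe0.30)2SiO4) = 159.615 g/mol, so wt% Si = 28.085/159.615 × 100 = 17.60%.
M(Na0.83Ca0.17Al1.17Si2.83O8) = 264.936 g/mol, so wt% Si = 79.481/264.936 × 100 = 30.00%.
17.60 − 30.00 = -12.40 pp.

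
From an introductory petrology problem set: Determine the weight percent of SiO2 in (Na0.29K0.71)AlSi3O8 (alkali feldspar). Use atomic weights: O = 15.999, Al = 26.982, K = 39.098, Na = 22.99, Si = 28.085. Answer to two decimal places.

Molar mass of (Na0.29K0.71)AlSi3O8 = 0.29·22.99 + 0.71·39.098 + 1·26.982 + 3·28.085 + 8·15.999 = 273.656 g/mol.
Each formula unit contains 3 Si, equivalent to 3/1 = 3.0000 mol SiO2.
M(SiO2) = 1×28.085 + 2×15.999 = 60.083 g/mol.
Mass of SiO2 per formula unit = 3.0000 × 60.083 = 180.249 g.
SiO2 wt% = 180.249 / 273.656 × 100 = 65.87%.

65.87 wt%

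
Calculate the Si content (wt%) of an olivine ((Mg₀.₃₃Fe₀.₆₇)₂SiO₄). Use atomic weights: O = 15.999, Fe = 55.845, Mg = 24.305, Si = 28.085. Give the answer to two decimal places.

15.35 wt%

M((Mg₀.₃₃Fe₀.₆₇)₂SiO₄) = 182.955 g/mol.
Si contributes 1 × 28.085 = 28.085 g per mole.
28.085/182.955 = 0.1535 → 15.35%.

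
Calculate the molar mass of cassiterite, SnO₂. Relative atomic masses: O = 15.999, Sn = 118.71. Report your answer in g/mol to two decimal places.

The formula mass is the sum 1×118.71 + 2×15.999.

150.71 g/mol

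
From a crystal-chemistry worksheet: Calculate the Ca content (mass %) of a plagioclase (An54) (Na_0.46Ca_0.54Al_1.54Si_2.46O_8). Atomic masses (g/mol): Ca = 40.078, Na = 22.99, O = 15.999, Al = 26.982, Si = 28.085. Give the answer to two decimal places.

7.99 mass %

Molar mass of Na_0.46Ca_0.54Al_1.54Si_2.46O_8: 0.46×22.99 + 0.54×40.078 + 1.54×26.982 + 2.46×28.085 + 8×15.999 = 270.851 g/mol.
Mass of Ca per formula unit: 0.54 × 40.078 = 21.642 g.
Weight fraction Ca = 21.642 / 270.851 = 0.0799.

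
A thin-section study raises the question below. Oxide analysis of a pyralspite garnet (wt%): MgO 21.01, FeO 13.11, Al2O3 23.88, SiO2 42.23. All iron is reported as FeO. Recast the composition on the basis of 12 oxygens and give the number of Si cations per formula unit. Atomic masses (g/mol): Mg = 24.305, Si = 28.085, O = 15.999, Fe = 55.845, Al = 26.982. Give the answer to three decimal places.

2.999 Si apfu

MgO (M=40.304): mol = 0.52129; Mg = 0.52129, O = 0.52129.
FeO (M=71.844): mol = 0.18248; Fe = 0.18248, O = 0.18248.
Al2O3 (M=101.961): mol = 0.23421; Al = 0.46842, O = 0.70263.
SiO2 (M=60.083): mol = 0.70286; Si = 0.70286, O = 1.40572.
ΣO = 2.81212; factor = 12/ΣO = 4.26724.
Si apfu = 0.70286 × 4.26724 = 2.999.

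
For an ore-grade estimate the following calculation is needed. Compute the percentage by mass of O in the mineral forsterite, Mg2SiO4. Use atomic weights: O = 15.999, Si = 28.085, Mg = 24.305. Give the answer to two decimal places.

M(Mg2SiO4) = 140.691 g/mol.
O contributes 4 × 15.999 = 63.996 g per mole.
63.996/140.691 = 0.4549 → 45.49%.

45.49 weight percent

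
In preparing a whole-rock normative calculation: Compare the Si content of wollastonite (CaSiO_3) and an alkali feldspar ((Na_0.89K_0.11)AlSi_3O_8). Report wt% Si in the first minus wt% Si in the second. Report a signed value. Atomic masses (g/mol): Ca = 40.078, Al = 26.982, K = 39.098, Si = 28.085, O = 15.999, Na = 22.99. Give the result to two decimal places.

-7.74 percentage points

Si in CaSiO_3: molar mass 116.160 g/mol; 1×28.085 = 28.085 g → 24.18 wt%.
Si in (Na_0.89K_0.11)AlSi_3O_8: molar mass 263.991 g/mol; 3×28.085 = 84.255 g → 31.92 wt%.
Difference = 24.18 − 31.92 = -7.74 percentage points.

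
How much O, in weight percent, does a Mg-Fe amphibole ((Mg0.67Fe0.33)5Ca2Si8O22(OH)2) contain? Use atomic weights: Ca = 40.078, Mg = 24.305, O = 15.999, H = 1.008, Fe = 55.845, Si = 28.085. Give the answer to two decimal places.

Formula mass = 3.35×24.305 + 1.65×55.845 + 2×40.078 + 8×28.085 + 24×15.999 + 2×1.008 = 864.394 g/mol, of which 383.976 g is O.
So O makes up 383.976/864.394 = 0.4442 of the mass, i.e. 44.42%.

44.42 weight percent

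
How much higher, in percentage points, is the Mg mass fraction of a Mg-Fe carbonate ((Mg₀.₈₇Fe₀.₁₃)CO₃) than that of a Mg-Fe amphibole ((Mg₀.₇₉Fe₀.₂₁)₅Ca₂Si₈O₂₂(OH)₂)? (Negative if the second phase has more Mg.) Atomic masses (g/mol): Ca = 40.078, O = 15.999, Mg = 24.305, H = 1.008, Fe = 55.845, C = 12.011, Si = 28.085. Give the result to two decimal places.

12.56 percentage points

Mg in (Mg₀.₈₇Fe₀.₁₃)CO₃: molar mass 88.413 g/mol; 0.87×24.305 = 21.145 g → 23.92 wt%.
Mg in (Mg₀.₇₉Fe₀.₂₁)₅Ca₂Si₈O₂₂(OH)₂: molar mass 845.470 g/mol; 3.95×24.305 = 96.005 g → 11.36 wt%.
Difference = 23.92 − 11.36 = 12.56 percentage points.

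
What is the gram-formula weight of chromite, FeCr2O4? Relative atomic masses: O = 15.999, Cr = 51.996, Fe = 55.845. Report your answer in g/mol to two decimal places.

223.83 g/mol

The formula mass is the sum 1·55.845 + 2·51.996 + 4·15.999.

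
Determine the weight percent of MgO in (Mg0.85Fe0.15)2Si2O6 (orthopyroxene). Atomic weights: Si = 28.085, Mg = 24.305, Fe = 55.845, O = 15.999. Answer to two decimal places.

Molar mass of (Mg0.85Fe0.15)2Si2O6 = 1.70·24.305 + 0.30·55.845 + 2·28.085 + 6·15.999 = 210.236 g/mol.
Each formula unit contains 1.70 Mg, equivalent to 1.70/1 = 1.7000 mol MgO.
M(MgO) = 1×24.305 + 1×15.999 = 40.304 g/mol.
Mass of MgO per formula unit = 1.7000 × 40.304 = 68.517 g.
MgO wt% = 68.517 / 210.236 × 100 = 32.59%.

32.59 wt%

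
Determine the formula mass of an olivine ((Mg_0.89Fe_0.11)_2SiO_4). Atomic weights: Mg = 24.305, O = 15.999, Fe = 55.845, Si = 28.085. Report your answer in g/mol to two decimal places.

147.63 g/mol

The formula mass is the sum 1.78×24.305 + 0.22×55.845 + 1×28.085 + 4×15.999.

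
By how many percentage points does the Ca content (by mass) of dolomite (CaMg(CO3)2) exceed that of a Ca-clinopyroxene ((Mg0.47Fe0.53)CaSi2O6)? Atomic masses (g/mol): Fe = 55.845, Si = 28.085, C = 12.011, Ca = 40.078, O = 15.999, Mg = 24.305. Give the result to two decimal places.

First mineral: 40.078 g Ca in 184.399 g formula = 21.73 wt% Ca.
Second mineral: 40.078 g Ca in 233.263 g formula = 17.18 wt% Ca.
21.73% − 17.18% gives a difference of 4.55 percentage points.

4.55 percentage points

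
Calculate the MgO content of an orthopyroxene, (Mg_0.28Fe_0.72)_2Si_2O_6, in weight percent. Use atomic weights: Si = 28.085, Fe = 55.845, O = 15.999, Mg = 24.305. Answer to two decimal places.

9.17 wt%

M((Mg_0.28Fe_0.72)_2Si_2O_6) = 246.192 g/mol; M(MgO) = 40.304 g/mol.
Moles MgO per formula unit = 0.56 Mg ÷ 1 = 0.5600.
MgO fraction = (0.5600 × 40.304) / 246.192 = 22.570/246.192 = 0.0917.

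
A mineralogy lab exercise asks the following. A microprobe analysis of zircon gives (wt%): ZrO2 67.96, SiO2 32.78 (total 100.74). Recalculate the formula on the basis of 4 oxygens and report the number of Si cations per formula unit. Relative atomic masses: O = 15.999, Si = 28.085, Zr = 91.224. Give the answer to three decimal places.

0.995 Si apfu

ZrO2: 67.96/123.222 = 0.55152 mol → 0.55152 mol Zr, 1.10304 mol O.
SiO2: 32.78/60.083 = 0.54558 mol → 0.54558 mol Si, 1.09116 mol O.
Total oxygen = 2.19420 mol. Normalization factor = 4/2.19420 = 1.82299.
Si per 4 O = 0.54558 × 1.82299 = 0.995.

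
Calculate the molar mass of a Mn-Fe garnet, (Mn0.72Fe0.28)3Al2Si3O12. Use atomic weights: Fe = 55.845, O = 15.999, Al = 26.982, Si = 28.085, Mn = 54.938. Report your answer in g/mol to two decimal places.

The formula mass is the sum 2.16·54.938 + 0.84·55.845 + 2·26.982 + 3·28.085 + 12·15.999.

495.78 g/mol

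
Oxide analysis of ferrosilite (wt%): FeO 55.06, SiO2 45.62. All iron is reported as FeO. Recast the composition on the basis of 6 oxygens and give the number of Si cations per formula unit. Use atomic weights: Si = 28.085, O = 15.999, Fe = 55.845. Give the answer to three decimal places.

1.994 Si apfu

FeO: 55.06/71.844 = 0.76638 mol → 0.76638 mol Fe, 0.76638 mol O.
SiO2: 45.62/60.083 = 0.75928 mol → 0.75928 mol Si, 1.51856 mol O.
Total oxygen = 2.28494 mol. Normalization factor = 6/2.28494 = 2.62589.
Si per 6 O = 0.75928 × 2.62589 = 1.994.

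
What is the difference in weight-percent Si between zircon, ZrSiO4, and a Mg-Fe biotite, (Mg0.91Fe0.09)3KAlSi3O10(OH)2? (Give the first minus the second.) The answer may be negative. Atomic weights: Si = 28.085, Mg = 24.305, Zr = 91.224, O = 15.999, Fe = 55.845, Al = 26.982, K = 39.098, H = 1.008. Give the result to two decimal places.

Si in ZrSiO4: molar mass 183.305 g/mol; 1×28.085 = 28.085 g → 15.32 wt%.
Si in (Mg0.91Fe0.09)3KAlSi3O10(OH)2: molar mass 425.770 g/mol; 3×28.085 = 84.255 g → 19.79 wt%.
Difference = 15.32 − 19.79 = -4.47 percentage points.

-4.47 percentage points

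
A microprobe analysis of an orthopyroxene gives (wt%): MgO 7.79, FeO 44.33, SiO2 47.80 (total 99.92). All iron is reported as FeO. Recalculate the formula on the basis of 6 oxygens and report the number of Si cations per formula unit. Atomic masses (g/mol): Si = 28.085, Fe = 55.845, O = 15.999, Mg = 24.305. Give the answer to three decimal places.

1.988 Si apfu

MgO: 7.79/40.304 = 0.19328 mol → 0.19328 mol Mg, 0.19328 mol O.
FeO: 44.33/71.844 = 0.61703 mol → 0.61703 mol Fe, 0.61703 mol O.
SiO2: 47.80/60.083 = 0.79557 mol → 0.79557 mol Si, 1.59114 mol O.
Total oxygen = 2.40145 mol. Normalization factor = 6/2.40145 = 2.49849.
Si per 6 O = 0.79557 × 2.49849 = 1.988.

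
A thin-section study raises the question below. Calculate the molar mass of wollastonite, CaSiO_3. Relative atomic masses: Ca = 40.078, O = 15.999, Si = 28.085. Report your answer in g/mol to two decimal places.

116.16 g/mol

M = 1*40.078 + 1*28.085 + 3*15.999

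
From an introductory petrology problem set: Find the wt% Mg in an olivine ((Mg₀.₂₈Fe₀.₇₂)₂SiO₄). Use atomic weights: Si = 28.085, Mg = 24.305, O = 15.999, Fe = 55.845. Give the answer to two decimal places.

7.31 mass %

Molar mass of (Mg₀.₂₈Fe₀.₇₂)₂SiO₄: 0.56×24.305 + 1.44×55.845 + 1×28.085 + 4×15.999 = 186.109 g/mol.
Mass of Mg per formula unit: 0.56 × 24.305 = 13.611 g.
Weight fraction Mg = 13.611 / 186.109 = 0.0731.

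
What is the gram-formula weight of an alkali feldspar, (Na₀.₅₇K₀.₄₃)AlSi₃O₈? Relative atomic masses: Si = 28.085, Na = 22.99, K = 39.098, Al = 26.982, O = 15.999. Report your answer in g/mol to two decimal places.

Na: 0.57 × 22.99 = 13.1043
K: 0.43 × 39.098 = 16.8121
Al: 1 × 26.982 = 26.9820
Si: 3 × 28.085 = 84.2550
O: 8 × 15.999 = 127.9920
Summing the contributions gives the formula mass.

269.15 g/mol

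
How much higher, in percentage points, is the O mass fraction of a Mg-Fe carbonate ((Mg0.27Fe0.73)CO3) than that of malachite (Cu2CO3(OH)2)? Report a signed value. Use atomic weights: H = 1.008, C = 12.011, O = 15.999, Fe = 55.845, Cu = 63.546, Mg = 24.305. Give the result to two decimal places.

8.54 percentage points

M((Mg0.27Fe0.73)CO3) = 107.337 g/mol, so wt% O = 47.997/107.337 × 100 = 44.72%.
M(Cu2CO3(OH)2) = 221.114 g/mol, so wt% O = 79.995/221.114 × 100 = 36.18%.
44.72 − 36.18 = 8.54 pp.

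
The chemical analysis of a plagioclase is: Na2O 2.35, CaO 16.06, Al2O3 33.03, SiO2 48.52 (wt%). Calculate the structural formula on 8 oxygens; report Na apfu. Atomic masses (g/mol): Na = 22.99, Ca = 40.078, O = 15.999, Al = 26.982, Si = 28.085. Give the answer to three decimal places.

Na2O: 2.35/61.979 = 0.03792 mol → 0.07584 mol Na, 0.03792 mol O.
CaO: 16.06/56.077 = 0.28639 mol → 0.28639 mol Ca, 0.28639 mol O.
Al2O3: 33.03/101.961 = 0.32395 mol → 0.64790 mol Al, 0.97185 mol O.
SiO2: 48.52/60.083 = 0.80755 mol → 0.80755 mol Si, 1.61510 mol O.
Total oxygen = 2.91126 mol. Normalization factor = 8/2.91126 = 2.74795.
Na per 8 O = 0.07584 × 2.74795 = 0.208.

0.208 Na apfu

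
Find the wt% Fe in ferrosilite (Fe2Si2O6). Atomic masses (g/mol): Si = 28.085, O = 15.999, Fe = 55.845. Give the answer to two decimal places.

Molar mass of Fe2Si2O6: 2·55.845 + 2·28.085 + 6·15.999 = 263.854 g/mol.
Mass of Fe per formula unit: 2 × 55.845 = 111.690 g.
Weight fraction Fe = 111.690 / 263.854 = 0.4233.

42.33 weight percent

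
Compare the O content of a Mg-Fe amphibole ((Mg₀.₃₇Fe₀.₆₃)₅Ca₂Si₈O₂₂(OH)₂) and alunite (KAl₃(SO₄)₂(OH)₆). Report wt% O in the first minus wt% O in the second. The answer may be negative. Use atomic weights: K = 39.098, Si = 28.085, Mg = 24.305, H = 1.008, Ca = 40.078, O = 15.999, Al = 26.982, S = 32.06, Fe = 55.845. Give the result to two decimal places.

-11.96 percentage points

O in (Mg₀.₃₇Fe₀.₆₃)₅Ca₂Si₈O₂₂(OH)₂: molar mass 911.704 g/mol; 24×15.999 = 383.976 g → 42.12 wt%.
O in KAl₃(SO₄)₂(OH)₆: molar mass 414.198 g/mol; 14×15.999 = 223.986 g → 54.08 wt%.
Difference = 42.12 − 54.08 = -11.96 percentage points.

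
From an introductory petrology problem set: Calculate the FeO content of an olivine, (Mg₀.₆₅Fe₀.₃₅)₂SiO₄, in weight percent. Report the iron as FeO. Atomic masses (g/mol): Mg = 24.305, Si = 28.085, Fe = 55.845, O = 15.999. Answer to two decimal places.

30.90 wt%

M((Mg₀.₆₅Fe₀.₃₅)₂SiO₄) = 162.769 g/mol; M(FeO) = 71.844 g/mol.
Moles FeO per formula unit = 0.70 Fe ÷ 1 = 0.7000.
FeO fraction = (0.7000 × 71.844) / 162.769 = 50.291/162.769 = 0.3090.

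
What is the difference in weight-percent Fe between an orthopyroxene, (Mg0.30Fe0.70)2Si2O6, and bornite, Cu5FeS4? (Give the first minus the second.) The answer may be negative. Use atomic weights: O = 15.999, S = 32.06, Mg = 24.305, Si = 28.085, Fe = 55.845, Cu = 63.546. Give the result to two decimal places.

M((Mg0.30Fe0.70)2Si2O6) = 244.930 g/mol, so wt% Fe = 78.183/244.930 × 100 = 31.92%.
M(Cu5FeS4) = 501.815 g/mol, so wt% Fe = 55.845/501.815 × 100 = 11.13%.
31.92 − 11.13 = 20.79 pp.

20.79 percentage points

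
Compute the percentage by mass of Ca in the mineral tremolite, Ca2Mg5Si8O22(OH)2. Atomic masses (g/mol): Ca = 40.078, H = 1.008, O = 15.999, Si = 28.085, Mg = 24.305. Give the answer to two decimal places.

Formula mass = 2*40.078 + 5*24.305 + 8*28.085 + 24*15.999 + 2*1.008 = 812.353 g/mol, of which 80.156 g is Ca.
So Ca makes up 80.156/812.353 = 0.0987 of the mass, i.e. 9.87%.

9.87 wt%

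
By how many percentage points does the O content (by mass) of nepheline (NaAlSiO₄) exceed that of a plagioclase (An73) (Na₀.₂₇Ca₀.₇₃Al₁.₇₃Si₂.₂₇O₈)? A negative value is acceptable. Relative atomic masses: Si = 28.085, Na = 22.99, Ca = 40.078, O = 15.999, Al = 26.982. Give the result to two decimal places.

-1.68 percentage points

O in NaAlSiO₄: molar mass 142.053 g/mol; 4×15.999 = 63.996 g → 45.05 wt%.
O in Na₀.₂₇Ca₀.₇₃Al₁.₇₃Si₂.₂₇O₈: molar mass 273.888 g/mol; 8×15.999 = 127.992 g → 46.73 wt%.
Difference = 45.05 − 46.73 = -1.68 percentage points.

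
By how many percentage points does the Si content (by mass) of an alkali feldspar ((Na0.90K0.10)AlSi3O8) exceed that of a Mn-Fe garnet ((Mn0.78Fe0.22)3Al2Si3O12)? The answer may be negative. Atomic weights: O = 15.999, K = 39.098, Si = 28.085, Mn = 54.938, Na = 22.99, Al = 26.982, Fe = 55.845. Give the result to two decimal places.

14.94 percentage points

Si in (Na0.90K0.10)AlSi3O8: molar mass 263.830 g/mol; 3×28.085 = 84.255 g → 31.94 wt%.
Si in (Mn0.78Fe0.22)3Al2Si3O12: molar mass 495.620 g/mol; 3×28.085 = 84.255 g → 17.00 wt%.
Difference = 31.94 − 17.00 = 14.94 percentage points.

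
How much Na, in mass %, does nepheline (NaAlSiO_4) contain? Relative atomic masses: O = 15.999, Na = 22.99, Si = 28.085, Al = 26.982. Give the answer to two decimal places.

16.18 mass %

Molar mass of NaAlSiO_4: 1·22.99 + 1·26.982 + 1·28.085 + 4·15.999 = 142.053 g/mol.
Mass of Na per formula unit: 1 × 22.99 = 22.990 g.
Weight fraction Na = 22.990 / 142.053 = 0.1618.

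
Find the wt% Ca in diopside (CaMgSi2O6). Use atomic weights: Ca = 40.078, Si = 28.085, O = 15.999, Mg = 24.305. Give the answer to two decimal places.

M(CaMgSi2O6) = 216.547 g/mol.
Ca contributes 1 × 40.078 = 40.078 g per mole.
40.078/216.547 = 0.1851 → 18.51%.

18.51 weight percent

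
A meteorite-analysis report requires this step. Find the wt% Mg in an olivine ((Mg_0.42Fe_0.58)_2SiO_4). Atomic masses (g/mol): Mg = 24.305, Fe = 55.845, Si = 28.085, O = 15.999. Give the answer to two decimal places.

11.52 wt%

M((Mg_0.42Fe_0.58)_2SiO_4) = 177.277 g/mol.
Mg contributes 0.84 × 24.305 = 20.416 g per mole.
20.416/177.277 = 0.1152 → 11.52%.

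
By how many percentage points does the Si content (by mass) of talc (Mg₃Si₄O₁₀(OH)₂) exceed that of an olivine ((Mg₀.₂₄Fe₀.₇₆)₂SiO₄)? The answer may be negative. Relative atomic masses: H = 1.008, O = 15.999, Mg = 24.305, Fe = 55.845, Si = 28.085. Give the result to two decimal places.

M(Mg₃Si₄O₁₀(OH)₂) = 379.259 g/mol, so wt% Si = 112.340/379.259 × 100 = 29.62%.
M((Mg₀.₂₄Fe₀.₇₆)₂SiO₄) = 188.632 g/mol, so wt% Si = 28.085/188.632 × 100 = 14.89%.
29.62 − 14.89 = 14.73 pp.

14.73 percentage points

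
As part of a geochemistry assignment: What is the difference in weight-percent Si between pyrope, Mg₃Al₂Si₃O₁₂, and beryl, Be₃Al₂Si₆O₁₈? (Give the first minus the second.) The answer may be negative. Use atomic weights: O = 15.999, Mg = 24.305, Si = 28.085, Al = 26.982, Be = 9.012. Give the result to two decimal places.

First mineral: 84.255 g Si in 403.122 g formula = 20.90 wt% Si.
Second mineral: 168.510 g Si in 537.492 g formula = 31.35 wt% Si.
20.90% − 31.35% gives a difference of -10.45 percentage points.

-10.45 percentage points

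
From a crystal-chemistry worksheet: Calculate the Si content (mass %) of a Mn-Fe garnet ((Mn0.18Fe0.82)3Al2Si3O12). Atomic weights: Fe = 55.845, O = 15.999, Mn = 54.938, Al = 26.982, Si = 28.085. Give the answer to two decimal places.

M((Mn0.18Fe0.82)3Al2Si3O12) = 497.252 g/mol.
Si contributes 3 × 28.085 = 84.255 g per mole.
84.255/497.252 = 0.1694 → 16.94%.

16.94 mass %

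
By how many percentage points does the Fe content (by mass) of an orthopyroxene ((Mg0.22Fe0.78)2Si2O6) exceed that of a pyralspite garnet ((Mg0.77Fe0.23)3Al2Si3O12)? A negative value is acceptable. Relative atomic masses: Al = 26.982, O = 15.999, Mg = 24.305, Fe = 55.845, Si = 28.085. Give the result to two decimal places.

25.78 percentage points

M((Mg0.22Fe0.78)2Si2O6) = 249.976 g/mol, so wt% Fe = 87.118/249.976 × 100 = 34.85%.
M((Mg0.77Fe0.23)3Al2Si3O12) = 424.885 g/mol, so wt% Fe = 38.533/424.885 × 100 = 9.07%.
34.85 − 9.07 = 25.78 pp.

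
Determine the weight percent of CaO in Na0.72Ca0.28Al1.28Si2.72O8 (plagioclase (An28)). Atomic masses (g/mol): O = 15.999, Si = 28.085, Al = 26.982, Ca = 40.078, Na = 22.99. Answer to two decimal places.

5.89 wt%

Molar mass of Na0.72Ca0.28Al1.28Si2.72O8 = 0.72·22.99 + 0.28·40.078 + 1.28·26.982 + 2.72·28.085 + 8·15.999 = 266.695 g/mol.
Each formula unit contains 0.28 Ca, equivalent to 0.28/1 = 0.2800 mol CaO.
M(CaO) = 1×40.078 + 1×15.999 = 56.077 g/mol.
Mass of CaO per formula unit = 0.2800 × 56.077 = 15.702 g.
CaO wt% = 15.702 / 266.695 × 100 = 5.89%.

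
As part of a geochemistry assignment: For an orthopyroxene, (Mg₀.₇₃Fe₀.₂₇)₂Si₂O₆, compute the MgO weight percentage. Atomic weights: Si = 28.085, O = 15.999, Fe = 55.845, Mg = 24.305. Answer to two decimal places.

27.02 wt%

M((Mg₀.₇₃Fe₀.₂₇)₂Si₂O₆) = 217.806 g/mol; M(MgO) = 40.304 g/mol.
Moles MgO per formula unit = 1.46 Mg ÷ 1 = 1.4600.
MgO fraction = (1.4600 × 40.304) / 217.806 = 58.844/217.806 = 0.2702.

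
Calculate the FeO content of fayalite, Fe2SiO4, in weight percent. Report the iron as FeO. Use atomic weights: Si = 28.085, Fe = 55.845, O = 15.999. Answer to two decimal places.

70.51 wt%

Formula mass = 203.771 g/mol.
2 Fe → 2.0000 mol FeO per formula unit; M(FeO) = 71.844, so FeO mass = 143.688 g.
143.688/203.771 × 100 = 70.51 wt%.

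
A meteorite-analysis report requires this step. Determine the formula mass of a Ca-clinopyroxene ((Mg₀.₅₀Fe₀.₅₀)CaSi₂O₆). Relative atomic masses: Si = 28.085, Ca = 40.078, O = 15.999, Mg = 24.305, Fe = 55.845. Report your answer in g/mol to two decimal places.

232.32 g/mol

Mg: 0.50 × 24.305 = 12.1525
Fe: 0.50 × 55.845 = 27.9225
Ca: 1 × 40.078 = 40.0780
Si: 2 × 28.085 = 56.1700
O: 6 × 15.999 = 95.9940
Summing the contributions gives the formula mass.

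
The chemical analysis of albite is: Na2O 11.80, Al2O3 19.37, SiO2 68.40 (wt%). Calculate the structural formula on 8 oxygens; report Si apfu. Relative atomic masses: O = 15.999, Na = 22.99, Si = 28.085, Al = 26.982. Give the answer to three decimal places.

2.999 Si apfu

11.80 wt% Na2O ÷ 61.979 g/mol = 0.19039 mol, giving 0.38078 Na and 0.19039 O.
19.37 wt% Al2O3 ÷ 101.961 g/mol = 0.18997 mol, giving 0.37994 Al and 0.56991 O.
68.40 wt% SiO2 ÷ 60.083 g/mol = 1.13843 mol, giving 1.13843 Si and 2.27686 O.
Oxygen sums to 3.03716; scaling by 8/3.03716 = 2.63404 puts the formula on 8 O.
Si: 1.13843 × 2.63404 = 2.999 atoms per formula unit.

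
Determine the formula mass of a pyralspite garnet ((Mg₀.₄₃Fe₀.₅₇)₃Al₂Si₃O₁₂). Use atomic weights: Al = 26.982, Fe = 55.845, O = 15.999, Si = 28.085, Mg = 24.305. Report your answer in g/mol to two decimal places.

The formula mass is the sum 1.29*24.305 + 1.71*55.845 + 2*26.982 + 3*28.085 + 12*15.999.

457.06 g/mol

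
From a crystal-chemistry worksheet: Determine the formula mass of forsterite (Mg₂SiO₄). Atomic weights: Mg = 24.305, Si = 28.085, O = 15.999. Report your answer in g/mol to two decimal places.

140.69 g/mol

M = 2*24.305 + 1*28.085 + 4*15.999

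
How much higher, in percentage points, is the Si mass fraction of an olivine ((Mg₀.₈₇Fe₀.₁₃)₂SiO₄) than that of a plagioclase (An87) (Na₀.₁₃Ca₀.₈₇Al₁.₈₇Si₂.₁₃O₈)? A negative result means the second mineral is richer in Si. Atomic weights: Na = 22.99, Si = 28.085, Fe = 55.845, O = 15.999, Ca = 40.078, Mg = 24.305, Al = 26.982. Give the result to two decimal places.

-2.80 percentage points

Si in (Mg₀.₈₇Fe₀.₁₃)₂SiO₄: molar mass 148.891 g/mol; 1×28.085 = 28.085 g → 18.86 wt%.
Si in Na₀.₁₃Ca₀.₈₇Al₁.₈₇Si₂.₁₃O₈: molar mass 276.126 g/mol; 2.13×28.085 = 59.821 g → 21.66 wt%.
Difference = 18.86 − 21.66 = -2.80 percentage points.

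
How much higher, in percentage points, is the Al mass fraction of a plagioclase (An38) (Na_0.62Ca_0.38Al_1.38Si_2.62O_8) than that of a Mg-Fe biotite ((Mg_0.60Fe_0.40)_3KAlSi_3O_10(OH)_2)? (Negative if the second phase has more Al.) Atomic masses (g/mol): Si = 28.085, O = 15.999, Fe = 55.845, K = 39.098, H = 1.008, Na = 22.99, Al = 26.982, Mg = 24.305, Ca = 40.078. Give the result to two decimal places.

First mineral: 37.235 g Al in 268.293 g formula = 13.88 wt% Al.
Second mineral: 26.982 g Al in 455.102 g formula = 5.93 wt% Al.
13.88% − 5.93% gives a difference of 7.95 percentage points.

7.95 percentage points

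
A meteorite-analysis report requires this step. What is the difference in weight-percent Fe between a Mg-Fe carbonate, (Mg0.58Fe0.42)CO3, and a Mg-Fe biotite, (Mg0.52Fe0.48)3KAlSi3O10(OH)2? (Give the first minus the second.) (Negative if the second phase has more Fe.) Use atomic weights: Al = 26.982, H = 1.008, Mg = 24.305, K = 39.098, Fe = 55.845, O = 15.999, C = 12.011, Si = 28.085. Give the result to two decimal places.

6.66 percentage points

Fe in (Mg0.58Fe0.42)CO3: molar mass 97.560 g/mol; 0.42×55.845 = 23.455 g → 24.04 wt%.
Fe in (Mg0.52Fe0.48)3KAlSi3O10(OH)2: molar mass 462.672 g/mol; 1.44×55.845 = 80.417 g → 17.38 wt%.
Difference = 24.04 − 17.38 = 6.66 percentage points.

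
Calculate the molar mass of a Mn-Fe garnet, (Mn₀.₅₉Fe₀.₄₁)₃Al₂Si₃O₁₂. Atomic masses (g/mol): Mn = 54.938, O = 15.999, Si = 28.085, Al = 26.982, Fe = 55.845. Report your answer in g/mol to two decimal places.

496.14 g/mol

The formula mass is the sum 1.77(54.938) + 1.23(55.845) + 2(26.982) + 3(28.085) + 12(15.999).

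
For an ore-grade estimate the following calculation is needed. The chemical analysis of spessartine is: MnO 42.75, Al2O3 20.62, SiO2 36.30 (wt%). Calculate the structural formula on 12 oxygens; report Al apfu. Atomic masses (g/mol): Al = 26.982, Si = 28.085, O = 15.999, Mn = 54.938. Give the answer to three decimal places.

2.008 Al apfu

MnO (M=70.937): mol = 0.60265; Mn = 0.60265, O = 0.60265.
Al2O3 (M=101.961): mol = 0.20223; Al = 0.40446, O = 0.60669.
SiO2 (M=60.083): mol = 0.60416; Si = 0.60416, O = 1.20832.
ΣO = 2.41766; factor = 12/ΣO = 4.96348.
Al apfu = 0.40446 × 4.96348 = 2.008.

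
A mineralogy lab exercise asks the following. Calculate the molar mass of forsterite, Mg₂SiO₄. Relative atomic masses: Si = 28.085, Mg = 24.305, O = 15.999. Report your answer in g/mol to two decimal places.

140.69 g/mol

Mg: 2 × 24.305 = 48.6100
Si: 1 × 28.085 = 28.0850
O: 4 × 15.999 = 63.9960
Summing the contributions gives the formula mass.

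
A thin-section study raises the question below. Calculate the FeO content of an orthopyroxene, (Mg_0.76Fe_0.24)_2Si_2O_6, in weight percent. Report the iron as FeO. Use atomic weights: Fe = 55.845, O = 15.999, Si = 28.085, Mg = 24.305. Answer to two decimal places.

15.97 wt%

Formula mass = 215.913 g/mol.
0.48 Fe → 0.4800 mol FeO per formula unit; M(FeO) = 71.844, so FeO mass = 34.485 g.
34.485/215.913 × 100 = 15.97 wt%.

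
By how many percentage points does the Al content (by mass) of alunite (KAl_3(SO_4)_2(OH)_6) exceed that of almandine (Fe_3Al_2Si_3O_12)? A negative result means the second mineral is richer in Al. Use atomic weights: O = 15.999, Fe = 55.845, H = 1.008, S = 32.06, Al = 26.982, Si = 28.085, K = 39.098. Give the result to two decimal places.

8.70 percentage points

M(KAl_3(SO_4)_2(OH)_6) = 414.198 g/mol, so wt% Al = 80.946/414.198 × 100 = 19.54%.
M(Fe_3Al_2Si_3O_12) = 497.742 g/mol, so wt% Al = 53.964/497.742 × 100 = 10.84%.
19.54 − 10.84 = 8.70 pp.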